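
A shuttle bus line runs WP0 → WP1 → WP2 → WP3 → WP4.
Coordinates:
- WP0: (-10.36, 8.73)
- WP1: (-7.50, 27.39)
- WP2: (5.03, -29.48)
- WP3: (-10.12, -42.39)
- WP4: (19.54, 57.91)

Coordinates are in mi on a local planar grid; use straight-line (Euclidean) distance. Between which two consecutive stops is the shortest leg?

Leg distances:
WP0→WP1: 18.9 mi
WP1→WP2: 58.2 mi
WP2→WP3: 19.9 mi
WP3→WP4: 104.6 mi
The shortest leg is WP0–WP1 at 18.9 mi.

WP0–WP1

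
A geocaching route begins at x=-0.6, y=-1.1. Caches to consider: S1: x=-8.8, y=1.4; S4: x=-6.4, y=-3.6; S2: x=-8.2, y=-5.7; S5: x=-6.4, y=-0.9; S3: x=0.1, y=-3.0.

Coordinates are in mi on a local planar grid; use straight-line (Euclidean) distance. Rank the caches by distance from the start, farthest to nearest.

S2, S1, S4, S5, S3

Distances from the start:
S2 x=-8.2, y=-5.7: 8.9 mi
S1 x=-8.8, y=1.4: 8.6 mi
S4 x=-6.4, y=-3.6: 6.3 mi
S5 x=-6.4, y=-0.9: 5.8 mi
S3 x=0.1, y=-3.0: 2.0 mi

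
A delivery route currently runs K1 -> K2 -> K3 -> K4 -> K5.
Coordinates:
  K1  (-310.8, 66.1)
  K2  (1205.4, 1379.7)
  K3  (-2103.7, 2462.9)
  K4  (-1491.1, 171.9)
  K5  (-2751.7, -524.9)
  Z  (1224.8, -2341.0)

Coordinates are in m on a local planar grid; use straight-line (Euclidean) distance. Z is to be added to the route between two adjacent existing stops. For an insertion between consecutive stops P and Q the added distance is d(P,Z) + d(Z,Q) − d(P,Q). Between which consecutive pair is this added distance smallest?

Added distance for inserting Z between each consecutive pair:
K1–K2: 4569.9 m
K2–K3: 6083.2 m
K3–K4: 7173.0 m
K4–K5: 6631.3 m
Smallest added distance is 4569.9 m, inserting between K1 and K2.

between K1 and K2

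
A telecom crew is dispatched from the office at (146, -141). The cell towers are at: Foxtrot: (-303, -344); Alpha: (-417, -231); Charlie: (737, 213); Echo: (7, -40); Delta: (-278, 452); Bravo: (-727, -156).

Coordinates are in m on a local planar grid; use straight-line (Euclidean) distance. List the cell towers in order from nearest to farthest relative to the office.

Echo, Foxtrot, Alpha, Charlie, Delta, Bravo

Distance from the office at (146, -141) to each:
Echo (7, -40): 171.8 m
Foxtrot (-303, -344): 492.8 m
Alpha (-417, -231): 570.1 m
Charlie (737, 213): 688.9 m
Delta (-278, 452): 729.0 m
Bravo (-727, -156): 873.1 m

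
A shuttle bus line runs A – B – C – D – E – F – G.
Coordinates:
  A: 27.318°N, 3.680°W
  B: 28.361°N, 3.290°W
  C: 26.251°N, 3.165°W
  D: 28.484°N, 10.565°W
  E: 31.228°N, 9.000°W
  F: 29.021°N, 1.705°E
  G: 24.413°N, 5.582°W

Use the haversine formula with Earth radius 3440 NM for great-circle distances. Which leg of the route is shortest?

A–B

Leg distances:
A→B: 66.0 NM
B→C: 126.9 NM
C→D: 416.6 NM
D→E: 183.8 NM
E→F: 571.2 NM
F→G: 478.6 NM
The shortest leg is A–B at 66.0 NM.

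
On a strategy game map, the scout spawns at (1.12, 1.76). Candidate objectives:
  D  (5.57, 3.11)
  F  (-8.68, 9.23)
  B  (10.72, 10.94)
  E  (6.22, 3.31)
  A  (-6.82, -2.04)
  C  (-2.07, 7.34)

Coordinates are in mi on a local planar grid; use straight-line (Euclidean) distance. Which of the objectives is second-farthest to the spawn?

F

Distance to each, sorted:
B: 13.3 mi
F: 12.3 mi
A: 8.8 mi
C: 6.4 mi
E: 5.3 mi
D: 4.7 mi
The second-farthest is F at 12.3 mi.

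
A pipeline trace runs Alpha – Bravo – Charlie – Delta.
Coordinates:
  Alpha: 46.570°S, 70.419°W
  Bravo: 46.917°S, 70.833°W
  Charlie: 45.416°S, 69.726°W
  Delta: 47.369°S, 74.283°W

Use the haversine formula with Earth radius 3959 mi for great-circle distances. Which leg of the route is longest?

Charlie–Delta

Leg distances:
Alpha→Bravo: 31.0 mi
Bravo→Charlie: 116.5 mi
Charlie→Delta: 255.6 mi
The longest leg is Charlie–Delta at 255.6 mi.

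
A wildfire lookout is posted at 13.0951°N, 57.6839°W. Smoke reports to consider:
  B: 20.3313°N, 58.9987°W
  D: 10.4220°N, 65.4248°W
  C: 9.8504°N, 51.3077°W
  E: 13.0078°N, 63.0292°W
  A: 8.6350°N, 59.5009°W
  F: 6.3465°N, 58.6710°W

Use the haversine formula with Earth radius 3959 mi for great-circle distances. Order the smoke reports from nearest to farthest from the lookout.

Computing each great-circle distance from 13.0951°N, 57.6839°W:
A 8.6350°N, 59.5009°W: 331.9 mi
E 13.0078°N, 63.0292°W: 359.9 mi
F 6.3465°N, 58.6710°W: 471.1 mi
C 9.8504°N, 51.3077°W: 486.5 mi
B 20.3313°N, 58.9987°W: 507.5 mi
D 10.4220°N, 65.4248°W: 555.2 mi

A, E, F, C, B, D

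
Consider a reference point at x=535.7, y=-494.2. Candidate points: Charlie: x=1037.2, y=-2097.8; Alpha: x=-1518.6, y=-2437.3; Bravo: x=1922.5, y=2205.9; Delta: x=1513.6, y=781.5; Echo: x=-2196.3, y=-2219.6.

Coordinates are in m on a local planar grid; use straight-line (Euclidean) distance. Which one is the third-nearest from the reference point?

Alpha

Distance to each, sorted:
Delta: 1607.4 m
Charlie: 1680.2 m
Alpha: 2827.7 m
Bravo: 3035.4 m
Echo: 3231.2 m
The third-nearest is Alpha at 2827.7 m.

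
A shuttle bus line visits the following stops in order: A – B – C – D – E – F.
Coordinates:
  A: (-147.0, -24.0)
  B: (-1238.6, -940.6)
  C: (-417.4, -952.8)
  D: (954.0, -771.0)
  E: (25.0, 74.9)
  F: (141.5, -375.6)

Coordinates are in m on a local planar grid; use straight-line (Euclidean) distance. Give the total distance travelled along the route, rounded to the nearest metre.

5352 m

Leg distances:
A→B: 1425.4 m  (cumulative 1425.4 m)
B→C: 821.3 m  (cumulative 2246.7 m)
C→D: 1383.4 m  (cumulative 3630.1 m)
D→E: 1256.4 m  (cumulative 4886.5 m)
E→F: 465.3 m  (cumulative 5351.8 m)
Total route length ≈ 5352 m.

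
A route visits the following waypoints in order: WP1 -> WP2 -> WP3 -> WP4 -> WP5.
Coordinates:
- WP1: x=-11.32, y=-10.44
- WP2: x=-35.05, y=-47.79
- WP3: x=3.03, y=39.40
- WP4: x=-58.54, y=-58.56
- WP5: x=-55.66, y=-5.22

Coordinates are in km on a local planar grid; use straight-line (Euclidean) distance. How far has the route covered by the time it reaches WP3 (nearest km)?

139 km

Leg distances:
WP1→WP2: 44.3 km  (cumulative 44.3 km)
WP2→WP3: 95.1 km  (cumulative 139.4 km)
Cumulative distance at WP3 ≈ 139 km.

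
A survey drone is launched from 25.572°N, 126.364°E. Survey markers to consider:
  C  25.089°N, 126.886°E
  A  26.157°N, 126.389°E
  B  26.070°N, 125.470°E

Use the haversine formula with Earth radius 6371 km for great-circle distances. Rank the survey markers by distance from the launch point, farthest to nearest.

B, C, A

Distance from the launch point at 25.572°N, 126.364°E to each:
B 26.070°N, 125.470°E: 105.2 km
C 25.089°N, 126.886°E: 75.1 km
A 26.157°N, 126.389°E: 65.1 km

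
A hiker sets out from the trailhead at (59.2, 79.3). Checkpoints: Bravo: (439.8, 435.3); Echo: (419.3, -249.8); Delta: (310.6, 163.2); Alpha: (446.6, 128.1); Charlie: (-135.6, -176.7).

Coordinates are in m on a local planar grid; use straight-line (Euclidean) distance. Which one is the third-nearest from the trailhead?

Alpha

Distances from the trailhead ((59.2, 79.3)):
Delta: 265.0 m
Charlie: 321.7 m
Alpha: 390.5 m
Echo: 487.8 m
Bravo: 521.1 m
The third-nearest is Alpha at 390.5 m.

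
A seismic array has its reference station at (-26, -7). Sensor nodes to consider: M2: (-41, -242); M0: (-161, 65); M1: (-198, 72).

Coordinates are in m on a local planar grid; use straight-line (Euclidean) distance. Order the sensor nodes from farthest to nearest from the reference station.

Distances from the reference station:
M2 (-41, -242): 235.5 m
M1 (-198, 72): 189.3 m
M0 (-161, 65): 153.0 m

M2, M1, M0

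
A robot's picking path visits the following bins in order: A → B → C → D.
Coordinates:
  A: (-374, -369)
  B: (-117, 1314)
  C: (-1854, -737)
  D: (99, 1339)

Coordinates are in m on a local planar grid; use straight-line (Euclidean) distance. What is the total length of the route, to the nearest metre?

7240 m

Leg distances:
A→B: 1702.5 m  (cumulative 1702.5 m)
B→C: 2687.7 m  (cumulative 4390.2 m)
C→D: 2850.3 m  (cumulative 7240.5 m)
Total route length ≈ 7240 m.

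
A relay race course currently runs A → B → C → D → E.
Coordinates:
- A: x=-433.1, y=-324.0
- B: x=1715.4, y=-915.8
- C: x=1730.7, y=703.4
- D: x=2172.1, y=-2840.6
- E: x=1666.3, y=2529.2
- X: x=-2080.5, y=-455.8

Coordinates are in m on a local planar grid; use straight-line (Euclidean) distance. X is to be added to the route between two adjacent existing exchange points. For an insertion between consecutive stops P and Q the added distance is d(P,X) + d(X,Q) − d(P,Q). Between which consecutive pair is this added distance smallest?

between A and B

Added distance for inserting X between each consecutive pair:
A–B: 3247.8 m
B–C: 6188.0 m
C–D: 5287.8 m
D–E: 4272.6 m
Smallest added distance is 3247.8 m, inserting between A and B.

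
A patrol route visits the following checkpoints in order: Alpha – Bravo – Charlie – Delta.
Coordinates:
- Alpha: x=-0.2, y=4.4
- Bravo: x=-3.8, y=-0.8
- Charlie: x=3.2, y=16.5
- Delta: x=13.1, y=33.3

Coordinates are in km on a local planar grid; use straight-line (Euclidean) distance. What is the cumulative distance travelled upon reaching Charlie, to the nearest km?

25 km

Leg distances:
Alpha→Bravo: 6.3 km  (cumulative 6.3 km)
Bravo→Charlie: 18.7 km  (cumulative 25.0 km)
Cumulative distance at Charlie ≈ 25 km.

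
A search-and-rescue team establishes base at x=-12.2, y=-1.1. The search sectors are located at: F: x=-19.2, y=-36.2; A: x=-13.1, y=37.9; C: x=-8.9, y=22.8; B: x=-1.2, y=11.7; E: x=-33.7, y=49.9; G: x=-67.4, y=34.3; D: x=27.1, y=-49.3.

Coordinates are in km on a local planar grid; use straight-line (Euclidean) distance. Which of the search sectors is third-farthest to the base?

Distance to each, sorted:
G: 65.6 km
D: 62.2 km
E: 55.3 km
A: 39.0 km
F: 35.8 km
C: 24.1 km
B: 16.9 km
The third-farthest is E at 55.3 km.

E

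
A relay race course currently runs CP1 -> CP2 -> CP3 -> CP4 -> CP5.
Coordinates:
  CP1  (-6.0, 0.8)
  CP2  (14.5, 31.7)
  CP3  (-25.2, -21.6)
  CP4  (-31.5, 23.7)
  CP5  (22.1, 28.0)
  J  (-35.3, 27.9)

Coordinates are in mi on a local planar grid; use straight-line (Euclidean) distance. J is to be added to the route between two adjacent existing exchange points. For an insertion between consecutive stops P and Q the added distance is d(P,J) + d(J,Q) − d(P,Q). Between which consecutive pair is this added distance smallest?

between CP4 and CP5

Added distance for inserting J between each consecutive pair:
CP1–CP2: 52.8 mi
CP2–CP3: 34.0 mi
CP3–CP4: 10.4 mi
CP4–CP5: 9.3 mi
Smallest added distance is 9.3 mi, inserting between CP4 and CP5.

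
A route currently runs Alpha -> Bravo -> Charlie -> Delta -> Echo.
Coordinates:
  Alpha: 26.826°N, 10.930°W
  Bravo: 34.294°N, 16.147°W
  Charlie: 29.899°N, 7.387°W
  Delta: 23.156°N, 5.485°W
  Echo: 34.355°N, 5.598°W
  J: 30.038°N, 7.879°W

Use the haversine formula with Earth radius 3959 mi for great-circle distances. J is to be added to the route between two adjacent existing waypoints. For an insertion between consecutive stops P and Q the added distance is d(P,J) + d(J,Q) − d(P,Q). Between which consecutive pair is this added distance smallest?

between Bravo and Charlie

Added distance for inserting J between each consecutive pair:
Alpha–Bravo: 252.9 mi
Bravo–Charlie: 1.1 mi
Charlie–Delta: 48.4 mi
Delta–Echo: 50.8 mi
Smallest added distance is 1.1 mi, inserting between Bravo and Charlie.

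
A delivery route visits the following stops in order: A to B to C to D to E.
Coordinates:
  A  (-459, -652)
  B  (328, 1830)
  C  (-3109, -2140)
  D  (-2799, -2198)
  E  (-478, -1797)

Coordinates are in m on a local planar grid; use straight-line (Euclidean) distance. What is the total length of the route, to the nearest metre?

10526 m

Leg distances:
A→B: 2603.8 m  (cumulative 2603.8 m)
B→C: 5251.1 m  (cumulative 7854.9 m)
C→D: 315.4 m  (cumulative 8170.2 m)
D→E: 2355.4 m  (cumulative 10525.6 m)
Total route length ≈ 10526 m.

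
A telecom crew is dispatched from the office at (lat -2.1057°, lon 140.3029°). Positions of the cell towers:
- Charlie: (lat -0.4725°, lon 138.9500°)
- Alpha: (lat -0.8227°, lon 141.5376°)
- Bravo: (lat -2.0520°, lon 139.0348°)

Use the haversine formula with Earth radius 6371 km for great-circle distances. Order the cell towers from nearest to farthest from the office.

Computing each great-circle distance from (lat -2.1057°, lon 140.3029°):
Bravo (lat -2.0520°, lon 139.0348°): 141.0 km
Alpha (lat -0.8227°, lon 141.5376°): 198.0 km
Charlie (lat -0.4725°, lon 138.9500°): 235.8 km

Bravo, Alpha, Charlie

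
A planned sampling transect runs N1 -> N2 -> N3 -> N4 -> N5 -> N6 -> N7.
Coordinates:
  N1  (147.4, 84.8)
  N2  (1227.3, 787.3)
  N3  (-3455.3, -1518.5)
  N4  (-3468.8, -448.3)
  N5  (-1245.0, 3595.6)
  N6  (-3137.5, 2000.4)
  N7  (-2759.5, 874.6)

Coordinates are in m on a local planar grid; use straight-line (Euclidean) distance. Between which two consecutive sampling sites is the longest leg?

Leg distances:
N1→N2: 1288.3 m
N2→N3: 5219.5 m
N3→N4: 1070.3 m
N4→N5: 4615.0 m
N5→N6: 2475.1 m
N6→N7: 1187.6 m
The longest leg is N2–N3 at 5219.5 m.

N2–N3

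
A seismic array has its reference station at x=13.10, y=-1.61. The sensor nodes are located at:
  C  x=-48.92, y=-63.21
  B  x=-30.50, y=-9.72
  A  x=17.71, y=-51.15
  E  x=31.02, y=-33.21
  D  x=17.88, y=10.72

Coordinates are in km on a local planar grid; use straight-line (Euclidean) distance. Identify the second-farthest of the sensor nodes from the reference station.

A

Distances from the reference station (x=13.10, y=-1.61):
C: 87.4 km
A: 49.8 km
B: 44.3 km
E: 36.3 km
D: 13.2 km
The second-farthest is A at 49.8 km.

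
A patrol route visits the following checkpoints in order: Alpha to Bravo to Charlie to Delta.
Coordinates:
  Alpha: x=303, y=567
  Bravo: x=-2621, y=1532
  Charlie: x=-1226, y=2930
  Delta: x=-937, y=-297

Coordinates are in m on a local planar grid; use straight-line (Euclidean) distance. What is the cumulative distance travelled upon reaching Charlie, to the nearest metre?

Leg distances:
Alpha→Bravo: 3079.1 m  (cumulative 3079.1 m)
Bravo→Charlie: 1975.0 m  (cumulative 5054.1 m)
Cumulative distance at Charlie ≈ 5054 m.

5054 m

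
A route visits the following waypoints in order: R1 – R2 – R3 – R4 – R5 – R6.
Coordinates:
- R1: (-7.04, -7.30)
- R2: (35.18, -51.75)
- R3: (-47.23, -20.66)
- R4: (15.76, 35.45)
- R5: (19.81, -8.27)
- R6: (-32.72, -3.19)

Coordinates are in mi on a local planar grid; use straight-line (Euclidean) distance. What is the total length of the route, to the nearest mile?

Leg distances:
R1→R2: 61.3 mi  (cumulative 61.3 mi)
R2→R3: 88.1 mi  (cumulative 149.4 mi)
R3→R4: 84.4 mi  (cumulative 233.7 mi)
R4→R5: 43.9 mi  (cumulative 277.6 mi)
R5→R6: 52.8 mi  (cumulative 330.4 mi)
Total route length ≈ 330 mi.

330 mi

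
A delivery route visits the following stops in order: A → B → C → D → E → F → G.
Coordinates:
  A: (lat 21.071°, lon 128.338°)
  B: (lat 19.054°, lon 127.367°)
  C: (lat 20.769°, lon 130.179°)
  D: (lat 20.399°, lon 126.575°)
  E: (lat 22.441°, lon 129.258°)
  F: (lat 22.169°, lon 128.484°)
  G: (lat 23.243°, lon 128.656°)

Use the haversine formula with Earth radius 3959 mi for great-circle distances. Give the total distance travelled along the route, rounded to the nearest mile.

Leg distances:
A→B: 153.0 mi  (cumulative 153.0 mi)
B→C: 217.7 mi  (cumulative 370.7 mi)
C→D: 234.5 mi  (cumulative 605.2 mi)
D→E: 222.9 mi  (cumulative 828.1 mi)
E→F: 52.9 mi  (cumulative 881.1 mi)
F→G: 75.0 mi  (cumulative 956.1 mi)
Total route length ≈ 956 mi.

956 mi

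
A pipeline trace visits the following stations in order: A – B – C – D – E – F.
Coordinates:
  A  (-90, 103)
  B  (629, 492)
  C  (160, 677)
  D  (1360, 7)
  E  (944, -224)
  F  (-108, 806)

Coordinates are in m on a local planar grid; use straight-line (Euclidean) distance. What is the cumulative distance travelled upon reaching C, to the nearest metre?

1322 m

Leg distances:
A→B: 817.5 m  (cumulative 817.5 m)
B→C: 504.2 m  (cumulative 1321.7 m)
Cumulative distance at C ≈ 1322 m.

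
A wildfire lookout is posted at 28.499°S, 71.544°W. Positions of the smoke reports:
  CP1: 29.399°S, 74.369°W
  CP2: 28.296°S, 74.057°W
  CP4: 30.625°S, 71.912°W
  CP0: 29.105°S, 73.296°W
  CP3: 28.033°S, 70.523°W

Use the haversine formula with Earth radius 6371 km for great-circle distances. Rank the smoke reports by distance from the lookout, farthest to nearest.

CP1, CP2, CP4, CP0, CP3

Distances from the lookout:
CP1 29.399°S, 74.369°W: 292.5 km
CP2 28.296°S, 74.057°W: 246.8 km
CP4 30.625°S, 71.912°W: 239.1 km
CP0 29.105°S, 73.296°W: 183.5 km
CP3 28.033°S, 70.523°W: 112.6 km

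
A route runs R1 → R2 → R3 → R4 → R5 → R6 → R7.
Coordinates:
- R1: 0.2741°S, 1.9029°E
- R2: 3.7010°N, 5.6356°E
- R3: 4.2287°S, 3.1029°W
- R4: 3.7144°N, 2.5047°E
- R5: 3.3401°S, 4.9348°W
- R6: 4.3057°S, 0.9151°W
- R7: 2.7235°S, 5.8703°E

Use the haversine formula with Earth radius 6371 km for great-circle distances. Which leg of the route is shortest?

R5–R6

Leg distances:
R1→R2: 606.2 km
R2→R3: 1311.5 km
R3→R4: 1080.9 km
R4→R5: 1139.6 km
R5→R6: 458.7 km
R6→R7: 773.3 km
The shortest leg is R5–R6 at 458.7 km.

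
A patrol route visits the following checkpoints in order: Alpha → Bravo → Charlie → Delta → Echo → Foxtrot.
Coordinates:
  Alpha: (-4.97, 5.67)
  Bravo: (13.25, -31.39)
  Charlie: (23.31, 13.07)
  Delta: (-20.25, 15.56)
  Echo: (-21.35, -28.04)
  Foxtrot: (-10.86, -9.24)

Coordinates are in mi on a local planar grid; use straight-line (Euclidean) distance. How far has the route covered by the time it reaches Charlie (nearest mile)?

87 mi

Leg distances:
Alpha→Bravo: 41.3 mi  (cumulative 41.3 mi)
Bravo→Charlie: 45.6 mi  (cumulative 86.9 mi)
Cumulative distance at Charlie ≈ 87 mi.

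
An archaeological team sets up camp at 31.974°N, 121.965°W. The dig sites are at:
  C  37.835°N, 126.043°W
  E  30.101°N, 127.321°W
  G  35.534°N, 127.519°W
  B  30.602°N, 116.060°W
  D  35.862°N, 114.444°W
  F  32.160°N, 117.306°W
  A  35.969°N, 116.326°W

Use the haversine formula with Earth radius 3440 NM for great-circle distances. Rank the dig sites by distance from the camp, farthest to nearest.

Computing each great-circle distance from 31.974°N, 121.965°W:
D 35.862°N, 114.444°W: 441.3 NM
C 37.835°N, 126.043°W: 405.0 NM
A 35.969°N, 116.326°W: 369.1 NM
G 35.534°N, 127.519°W: 350.0 NM
B 30.602°N, 116.060°W: 313.9 NM
E 30.101°N, 127.321°W: 297.5 NM
F 32.160°N, 117.306°W: 237.3 NM

D, C, A, G, B, E, F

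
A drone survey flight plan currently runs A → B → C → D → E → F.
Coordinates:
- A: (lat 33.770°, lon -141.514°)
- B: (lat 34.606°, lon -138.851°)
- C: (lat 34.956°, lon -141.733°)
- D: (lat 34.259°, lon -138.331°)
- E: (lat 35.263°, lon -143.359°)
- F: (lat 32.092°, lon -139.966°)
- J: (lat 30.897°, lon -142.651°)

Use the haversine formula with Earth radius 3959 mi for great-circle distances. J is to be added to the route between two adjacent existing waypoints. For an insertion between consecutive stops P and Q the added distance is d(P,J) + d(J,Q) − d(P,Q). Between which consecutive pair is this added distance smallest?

between E and F

Added distance for inserting J between each consecutive pair:
A–B: 384.8 mi
B–C: 458.4 mi
C–D: 428.4 mi
D–E: 353.1 mi
E–F: 189.6 mi
Smallest added distance is 189.6 mi, inserting between E and F.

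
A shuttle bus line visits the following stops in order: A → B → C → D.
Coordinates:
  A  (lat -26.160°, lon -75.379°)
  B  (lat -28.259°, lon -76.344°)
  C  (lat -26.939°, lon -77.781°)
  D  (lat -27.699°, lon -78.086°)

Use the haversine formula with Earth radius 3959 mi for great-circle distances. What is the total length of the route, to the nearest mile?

339 mi

Leg distances:
A→B: 156.7 mi  (cumulative 156.7 mi)
B→C: 126.7 mi  (cumulative 283.4 mi)
C→D: 55.8 mi  (cumulative 339.2 mi)
Total route length ≈ 339 mi.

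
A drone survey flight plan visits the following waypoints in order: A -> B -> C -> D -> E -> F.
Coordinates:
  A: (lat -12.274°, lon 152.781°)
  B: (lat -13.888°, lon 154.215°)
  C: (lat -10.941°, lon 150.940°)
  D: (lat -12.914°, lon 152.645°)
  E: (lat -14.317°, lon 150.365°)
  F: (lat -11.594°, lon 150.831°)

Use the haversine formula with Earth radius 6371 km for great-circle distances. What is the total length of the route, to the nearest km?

1607 km

Leg distances:
A→B: 237.3 km  (cumulative 237.3 km)
B→C: 483.6 km  (cumulative 720.9 km)
C→D: 287.3 km  (cumulative 1008.2 km)
D→E: 291.6 km  (cumulative 1299.8 km)
E→F: 307.0 km  (cumulative 1606.8 km)
Total route length ≈ 1607 km.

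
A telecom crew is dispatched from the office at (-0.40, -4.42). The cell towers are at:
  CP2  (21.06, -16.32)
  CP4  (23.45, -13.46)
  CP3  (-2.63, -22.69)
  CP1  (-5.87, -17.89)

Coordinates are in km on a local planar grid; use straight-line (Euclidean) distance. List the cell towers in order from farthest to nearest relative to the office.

CP4, CP2, CP3, CP1

Distance from the office at (-0.40, -4.42) to each:
CP4 (23.45, -13.46): 25.5 km
CP2 (21.06, -16.32): 24.5 km
CP3 (-2.63, -22.69): 18.4 km
CP1 (-5.87, -17.89): 14.5 km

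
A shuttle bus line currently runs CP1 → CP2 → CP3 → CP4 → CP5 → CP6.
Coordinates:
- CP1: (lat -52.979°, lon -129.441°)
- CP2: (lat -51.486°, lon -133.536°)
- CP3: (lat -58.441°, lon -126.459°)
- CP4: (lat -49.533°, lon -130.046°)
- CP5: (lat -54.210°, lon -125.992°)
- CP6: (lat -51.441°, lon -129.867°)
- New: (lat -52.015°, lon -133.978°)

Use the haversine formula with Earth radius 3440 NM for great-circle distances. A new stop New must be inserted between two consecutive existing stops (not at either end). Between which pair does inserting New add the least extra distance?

Added distance for inserting New between each consecutive pair:
CP1–CP2: 36.2 NM
CP2–CP3: 16.0 NM
CP3–CP4: 124.7 NM
CP4–CP5: 208.8 NM
CP5–CP6: 255.3 NM
Smallest added distance is 16.0 NM, inserting between CP2 and CP3.

between CP2 and CP3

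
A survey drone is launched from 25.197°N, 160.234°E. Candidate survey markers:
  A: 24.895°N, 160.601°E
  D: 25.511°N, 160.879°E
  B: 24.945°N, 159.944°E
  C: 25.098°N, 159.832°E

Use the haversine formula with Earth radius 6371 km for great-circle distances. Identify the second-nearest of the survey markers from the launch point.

C

Distances from the launch point (25.197°N, 160.234°E):
B: 40.5 km
C: 41.9 km
A: 49.9 km
D: 73.6 km
The second-nearest is C at 41.9 km.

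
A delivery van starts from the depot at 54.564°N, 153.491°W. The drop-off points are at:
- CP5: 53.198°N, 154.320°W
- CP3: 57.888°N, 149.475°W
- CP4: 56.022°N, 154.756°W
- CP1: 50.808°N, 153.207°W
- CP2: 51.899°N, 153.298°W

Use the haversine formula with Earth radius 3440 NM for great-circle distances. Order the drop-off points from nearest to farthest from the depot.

CP5, CP4, CP2, CP1, CP3

Computing each great-circle distance from 54.564°N, 153.491°W:
CP5 53.198°N, 154.320°W: 87.1 NM
CP4 56.022°N, 154.756°W: 97.6 NM
CP2 51.899°N, 153.298°W: 160.2 NM
CP1 50.808°N, 153.207°W: 225.7 NM
CP3 57.888°N, 149.475°W: 240.3 NM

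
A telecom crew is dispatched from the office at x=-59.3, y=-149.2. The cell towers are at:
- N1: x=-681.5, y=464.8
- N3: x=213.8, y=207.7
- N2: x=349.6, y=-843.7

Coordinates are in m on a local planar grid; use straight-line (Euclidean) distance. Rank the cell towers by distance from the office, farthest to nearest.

N1, N2, N3

Distance from the office at x=-59.3, y=-149.2 to each:
N1 x=-681.5, y=464.8: 874.1 m
N2 x=349.6, y=-843.7: 805.9 m
N3 x=213.8, y=207.7: 449.4 m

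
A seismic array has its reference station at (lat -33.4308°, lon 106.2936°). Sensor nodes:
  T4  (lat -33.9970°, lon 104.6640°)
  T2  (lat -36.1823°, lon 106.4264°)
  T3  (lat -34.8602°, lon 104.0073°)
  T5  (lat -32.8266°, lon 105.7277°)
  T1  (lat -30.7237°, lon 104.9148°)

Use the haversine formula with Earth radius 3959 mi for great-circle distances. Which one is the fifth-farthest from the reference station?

T5

Distances from the reference station ((lat -33.4308°, lon 106.2936°)):
T1: 203.7 mi
T2: 190.3 mi
T3: 163.8 mi
T4: 101.5 mi
T5: 53.1 mi
The fifth-farthest is T5 at 53.1 mi.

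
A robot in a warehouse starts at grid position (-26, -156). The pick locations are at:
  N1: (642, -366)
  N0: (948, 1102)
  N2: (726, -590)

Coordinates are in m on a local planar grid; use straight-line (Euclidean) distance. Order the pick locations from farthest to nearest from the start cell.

Distance from the start cell at (-26, -156) to each:
N0 (948, 1102): 1591.0 m
N2 (726, -590): 868.3 m
N1 (642, -366): 700.2 m

N0, N2, N1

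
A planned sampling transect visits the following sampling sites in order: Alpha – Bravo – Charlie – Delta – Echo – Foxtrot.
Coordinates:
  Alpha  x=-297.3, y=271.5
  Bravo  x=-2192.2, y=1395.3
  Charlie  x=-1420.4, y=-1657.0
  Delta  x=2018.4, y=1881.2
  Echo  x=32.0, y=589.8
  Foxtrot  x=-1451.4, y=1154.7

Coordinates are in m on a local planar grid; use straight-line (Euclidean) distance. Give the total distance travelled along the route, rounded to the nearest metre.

14242 m

Leg distances:
Alpha→Bravo: 2203.1 m  (cumulative 2203.1 m)
Bravo→Charlie: 3148.4 m  (cumulative 5351.4 m)
Charlie→Delta: 4934.0 m  (cumulative 10285.4 m)
Delta→Echo: 2369.3 m  (cumulative 12654.7 m)
Echo→Foxtrot: 1587.3 m  (cumulative 14242.0 m)
Total route length ≈ 14242 m.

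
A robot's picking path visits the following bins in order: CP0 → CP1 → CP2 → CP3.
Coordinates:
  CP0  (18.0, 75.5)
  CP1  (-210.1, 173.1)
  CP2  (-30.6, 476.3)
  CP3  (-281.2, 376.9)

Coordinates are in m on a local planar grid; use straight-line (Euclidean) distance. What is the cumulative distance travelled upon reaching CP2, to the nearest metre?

Leg distances:
CP0→CP1: 248.1 m  (cumulative 248.1 m)
CP1→CP2: 352.3 m  (cumulative 600.5 m)
Cumulative distance at CP2 ≈ 600 m.

600 m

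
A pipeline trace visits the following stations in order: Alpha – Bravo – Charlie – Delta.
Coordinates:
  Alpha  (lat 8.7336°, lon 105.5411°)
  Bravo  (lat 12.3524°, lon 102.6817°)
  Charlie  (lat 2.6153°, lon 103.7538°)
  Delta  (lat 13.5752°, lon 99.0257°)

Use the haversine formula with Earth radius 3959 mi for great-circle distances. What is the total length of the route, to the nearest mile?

1817 mi

Leg distances:
Alpha→Bravo: 316.6 mi  (cumulative 316.6 mi)
Bravo→Charlie: 676.8 mi  (cumulative 993.4 mi)
Charlie→Delta: 823.3 mi  (cumulative 1816.7 mi)
Total route length ≈ 1817 mi.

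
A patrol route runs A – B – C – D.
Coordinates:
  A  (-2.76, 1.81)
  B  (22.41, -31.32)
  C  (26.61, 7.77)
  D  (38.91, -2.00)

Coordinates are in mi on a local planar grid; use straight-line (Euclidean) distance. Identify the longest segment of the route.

Leg distances:
A→B: 41.6 mi
B→C: 39.3 mi
C→D: 15.7 mi
The longest leg is A–B at 41.6 mi.

A–B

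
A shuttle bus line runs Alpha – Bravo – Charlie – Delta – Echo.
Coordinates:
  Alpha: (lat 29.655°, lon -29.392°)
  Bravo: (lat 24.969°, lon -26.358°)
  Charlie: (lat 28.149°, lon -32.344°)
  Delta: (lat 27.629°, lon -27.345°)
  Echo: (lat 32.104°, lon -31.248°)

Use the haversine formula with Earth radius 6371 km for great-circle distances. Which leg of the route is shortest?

Leg distances:
Alpha→Bravo: 601.1 km
Bravo→Charlie: 692.3 km
Charlie→Delta: 494.7 km
Delta→Echo: 623.8 km
The shortest leg is Charlie–Delta at 494.7 km.

Charlie–Delta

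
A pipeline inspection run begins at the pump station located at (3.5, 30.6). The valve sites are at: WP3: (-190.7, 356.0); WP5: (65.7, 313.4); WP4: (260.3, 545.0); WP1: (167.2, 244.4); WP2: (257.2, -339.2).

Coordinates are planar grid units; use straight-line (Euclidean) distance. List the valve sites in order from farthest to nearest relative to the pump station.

Computing each straight-line distance from (3.5, 30.6):
WP4 (260.3, 545.0): 574.9
WP2 (257.2, -339.2): 448.5
WP3 (-190.7, 356.0): 378.9
WP5 (65.7, 313.4): 289.6
WP1 (167.2, 244.4): 269.3

WP4, WP2, WP3, WP5, WP1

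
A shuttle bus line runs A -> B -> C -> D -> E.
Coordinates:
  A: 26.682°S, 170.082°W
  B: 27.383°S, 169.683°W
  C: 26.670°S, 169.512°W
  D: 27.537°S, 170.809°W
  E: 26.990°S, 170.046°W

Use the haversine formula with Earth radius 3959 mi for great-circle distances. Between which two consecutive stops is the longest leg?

C–D

Leg distances:
A→B: 54.3 mi
B→C: 50.4 mi
C→D: 99.8 mi
D→E: 60.2 mi
The longest leg is C–D at 99.8 mi.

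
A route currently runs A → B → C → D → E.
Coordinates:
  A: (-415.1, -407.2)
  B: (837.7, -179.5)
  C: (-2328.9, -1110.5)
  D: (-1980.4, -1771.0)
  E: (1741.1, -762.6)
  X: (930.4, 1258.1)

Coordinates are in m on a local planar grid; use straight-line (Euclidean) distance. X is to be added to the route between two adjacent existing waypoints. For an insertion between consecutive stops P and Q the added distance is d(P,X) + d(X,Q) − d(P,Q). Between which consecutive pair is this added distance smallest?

between B and C

Added distance for inserting X between each consecutive pair:
A–B: 2308.2 m
B–C: 2169.0 m
C–D: 7483.2 m
D–E: 2522.5 m
Smallest added distance is 2169.0 m, inserting between B and C.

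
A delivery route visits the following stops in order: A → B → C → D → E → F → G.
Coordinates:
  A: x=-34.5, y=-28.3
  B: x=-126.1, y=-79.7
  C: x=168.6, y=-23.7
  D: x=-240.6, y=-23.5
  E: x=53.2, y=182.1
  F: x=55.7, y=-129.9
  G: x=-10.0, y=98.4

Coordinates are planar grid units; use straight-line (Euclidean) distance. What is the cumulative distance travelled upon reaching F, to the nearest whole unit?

1485

Leg distances:
A→B: 105.0  (cumulative 105.0)
B→C: 300.0  (cumulative 405.0)
C→D: 409.2  (cumulative 814.2)
D→E: 358.6  (cumulative 1172.8)
E→F: 312.0  (cumulative 1484.8)
Cumulative distance at F ≈ 1485.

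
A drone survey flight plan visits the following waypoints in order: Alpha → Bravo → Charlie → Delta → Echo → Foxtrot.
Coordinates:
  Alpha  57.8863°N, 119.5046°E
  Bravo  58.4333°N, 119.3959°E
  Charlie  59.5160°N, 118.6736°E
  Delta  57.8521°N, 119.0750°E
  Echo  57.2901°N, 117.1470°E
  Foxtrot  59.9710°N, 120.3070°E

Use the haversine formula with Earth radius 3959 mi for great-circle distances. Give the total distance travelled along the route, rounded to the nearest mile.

Leg distances:
Alpha→Bravo: 38.0 mi  (cumulative 38.0 mi)
Bravo→Charlie: 79.1 mi  (cumulative 117.1 mi)
Charlie→Delta: 115.9 mi  (cumulative 233.0 mi)
Delta→Echo: 81.3 mi  (cumulative 314.3 mi)
Echo→Foxtrot: 217.3 mi  (cumulative 531.6 mi)
Total route length ≈ 532 mi.

532 mi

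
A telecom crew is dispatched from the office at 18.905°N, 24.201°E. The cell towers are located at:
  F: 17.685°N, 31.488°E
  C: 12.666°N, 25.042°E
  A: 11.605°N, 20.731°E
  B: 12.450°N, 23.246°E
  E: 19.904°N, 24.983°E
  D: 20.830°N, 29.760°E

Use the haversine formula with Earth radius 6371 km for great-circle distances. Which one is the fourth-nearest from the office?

B

Distances from the office (18.905°N, 24.201°E):
E: 138.1 km
D: 619.4 km
C: 699.6 km
B: 725.0 km
F: 781.1 km
A: 892.9 km
The fourth-nearest is B at 725.0 km.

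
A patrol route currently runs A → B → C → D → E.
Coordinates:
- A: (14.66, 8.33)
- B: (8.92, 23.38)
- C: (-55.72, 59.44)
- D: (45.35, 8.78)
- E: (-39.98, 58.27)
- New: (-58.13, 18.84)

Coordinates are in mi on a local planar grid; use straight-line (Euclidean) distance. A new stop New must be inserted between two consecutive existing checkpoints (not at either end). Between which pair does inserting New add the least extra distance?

Added distance for inserting New between each consecutive pair:
A–B: 124.6 mi
B–C: 33.9 mi
C–D: 31.6 mi
D–E: 48.7 mi
Smallest added distance is 31.6 mi, inserting between C and D.

between C and D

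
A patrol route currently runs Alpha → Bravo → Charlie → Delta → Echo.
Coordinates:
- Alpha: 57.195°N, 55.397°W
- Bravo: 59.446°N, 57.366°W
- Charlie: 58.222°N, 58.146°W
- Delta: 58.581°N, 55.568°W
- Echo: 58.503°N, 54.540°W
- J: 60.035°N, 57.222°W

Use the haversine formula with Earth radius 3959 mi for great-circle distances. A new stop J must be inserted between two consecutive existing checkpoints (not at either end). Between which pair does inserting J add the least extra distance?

Added distance for inserting J between each consecutive pair:
Alpha–Bravo: 76.8 mi
Bravo–Charlie: 81.4 mi
Charlie–Delta: 149.1 mi
Delta–Echo: 220.7 mi
Smallest added distance is 76.8 mi, inserting between Alpha and Bravo.

between Alpha and Bravo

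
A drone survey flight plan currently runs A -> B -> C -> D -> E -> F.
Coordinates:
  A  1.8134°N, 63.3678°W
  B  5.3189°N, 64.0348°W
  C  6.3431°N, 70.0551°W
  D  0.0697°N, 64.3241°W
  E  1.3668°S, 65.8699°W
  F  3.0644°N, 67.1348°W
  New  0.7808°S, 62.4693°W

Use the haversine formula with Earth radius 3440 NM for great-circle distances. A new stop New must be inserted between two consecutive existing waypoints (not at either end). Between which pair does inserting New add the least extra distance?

Added distance for inserting New between each consecutive pair:
A–B: 328.7 NM
B–C: 637.5 NM
C–D: 237.0 NM
D–E: 203.0 NM
E–F: 293.4 NM
Smallest added distance is 203.0 NM, inserting between D and E.

between D and E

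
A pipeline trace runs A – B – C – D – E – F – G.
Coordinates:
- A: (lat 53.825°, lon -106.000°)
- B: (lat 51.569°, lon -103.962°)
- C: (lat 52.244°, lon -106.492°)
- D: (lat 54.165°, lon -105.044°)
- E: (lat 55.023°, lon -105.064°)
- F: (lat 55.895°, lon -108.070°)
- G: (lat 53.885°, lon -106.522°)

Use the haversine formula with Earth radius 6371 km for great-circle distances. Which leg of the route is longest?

Leg distances:
A→B: 286.0 km
B→C: 189.1 km
C→D: 234.4 km
D→E: 95.4 km
E→F: 212.9 km
F→G: 244.4 km
The longest leg is A–B at 286.0 km.

A–B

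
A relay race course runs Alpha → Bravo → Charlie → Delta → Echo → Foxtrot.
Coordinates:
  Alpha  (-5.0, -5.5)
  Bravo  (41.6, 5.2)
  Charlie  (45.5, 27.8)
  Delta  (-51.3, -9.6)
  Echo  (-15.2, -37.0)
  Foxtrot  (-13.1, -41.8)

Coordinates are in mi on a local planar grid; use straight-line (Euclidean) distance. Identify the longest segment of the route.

Leg distances:
Alpha→Bravo: 47.8 mi
Bravo→Charlie: 22.9 mi
Charlie→Delta: 103.8 mi
Delta→Echo: 45.3 mi
Echo→Foxtrot: 5.2 mi
The longest leg is Charlie–Delta at 103.8 mi.

Charlie–Delta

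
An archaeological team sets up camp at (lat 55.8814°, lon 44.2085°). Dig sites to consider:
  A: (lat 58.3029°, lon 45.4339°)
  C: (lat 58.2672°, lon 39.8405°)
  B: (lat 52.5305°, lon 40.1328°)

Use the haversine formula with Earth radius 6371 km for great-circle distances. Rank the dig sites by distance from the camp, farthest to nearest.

Distance from the camp at (lat 55.8814°, lon 44.2085°) to each:
B (lat 52.5305°, lon 40.1328°): 457.1 km
C (lat 58.2672°, lon 39.8405°): 374.1 km
A (lat 58.3029°, lon 45.4339°): 279.2 km

B, C, A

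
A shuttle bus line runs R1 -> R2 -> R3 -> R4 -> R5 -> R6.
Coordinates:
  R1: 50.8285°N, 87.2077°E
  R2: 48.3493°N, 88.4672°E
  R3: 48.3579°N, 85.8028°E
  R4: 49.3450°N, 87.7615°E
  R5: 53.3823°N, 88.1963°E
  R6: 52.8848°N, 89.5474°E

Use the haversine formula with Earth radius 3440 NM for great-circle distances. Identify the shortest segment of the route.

Leg distances:
R1→R2: 156.7 NM
R2→R3: 106.3 NM
R3→R4: 97.5 NM
R4→R5: 242.9 NM
R5→R6: 57.1 NM
The shortest leg is R5–R6 at 57.1 NM.

R5–R6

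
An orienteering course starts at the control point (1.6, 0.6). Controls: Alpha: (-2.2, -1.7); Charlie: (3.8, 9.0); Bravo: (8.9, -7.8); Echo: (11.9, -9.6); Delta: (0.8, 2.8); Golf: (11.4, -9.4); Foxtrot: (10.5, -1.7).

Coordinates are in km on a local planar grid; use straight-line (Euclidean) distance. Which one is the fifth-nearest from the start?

Distance to each, sorted:
Delta: 2.3 km
Alpha: 4.4 km
Charlie: 8.7 km
Foxtrot: 9.2 km
Bravo: 11.1 km
Golf: 14.0 km
Echo: 14.5 km
The fifth-nearest is Bravo at 11.1 km.

Bravo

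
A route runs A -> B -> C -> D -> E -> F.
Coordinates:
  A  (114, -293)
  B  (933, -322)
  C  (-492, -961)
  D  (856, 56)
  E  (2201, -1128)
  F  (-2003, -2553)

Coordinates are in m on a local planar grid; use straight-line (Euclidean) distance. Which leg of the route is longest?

E–F

Leg distances:
A→B: 819.5 m
B→C: 1561.7 m
C→D: 1688.6 m
D→E: 1791.9 m
E→F: 4438.9 m
The longest leg is E–F at 4438.9 m.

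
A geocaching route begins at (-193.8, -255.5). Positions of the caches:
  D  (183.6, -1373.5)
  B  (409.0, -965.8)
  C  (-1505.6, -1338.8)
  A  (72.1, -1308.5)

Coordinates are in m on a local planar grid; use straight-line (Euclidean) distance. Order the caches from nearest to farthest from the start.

B, A, D, C

Distances from the start:
B (409.0, -965.8): 931.6 m
A (72.1, -1308.5): 1086.1 m
D (183.6, -1373.5): 1180.0 m
C (-1505.6, -1338.8): 1701.3 m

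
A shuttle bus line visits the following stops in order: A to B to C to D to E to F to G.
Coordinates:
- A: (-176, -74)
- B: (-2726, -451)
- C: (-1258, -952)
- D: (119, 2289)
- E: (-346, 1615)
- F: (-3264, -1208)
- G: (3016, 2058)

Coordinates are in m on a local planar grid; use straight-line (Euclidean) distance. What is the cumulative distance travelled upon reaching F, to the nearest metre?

12529 m

Leg distances:
A→B: 2577.7 m  (cumulative 2577.7 m)
B→C: 1551.1 m  (cumulative 4128.9 m)
C→D: 3521.4 m  (cumulative 7650.2 m)
D→E: 818.8 m  (cumulative 8469.1 m)
E→F: 4060.1 m  (cumulative 12529.1 m)
Cumulative distance at F ≈ 12529 m.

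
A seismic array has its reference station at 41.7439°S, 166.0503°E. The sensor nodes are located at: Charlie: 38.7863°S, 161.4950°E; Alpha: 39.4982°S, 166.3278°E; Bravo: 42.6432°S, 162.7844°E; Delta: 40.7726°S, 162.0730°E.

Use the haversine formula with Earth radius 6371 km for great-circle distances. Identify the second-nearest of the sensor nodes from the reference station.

Distances from the reference station (41.7439°S, 166.0503°E):
Alpha: 250.8 km
Bravo: 287.0 km
Delta: 349.5 km
Charlie: 507.4 km
The second-nearest is Bravo at 287.0 km.

Bravo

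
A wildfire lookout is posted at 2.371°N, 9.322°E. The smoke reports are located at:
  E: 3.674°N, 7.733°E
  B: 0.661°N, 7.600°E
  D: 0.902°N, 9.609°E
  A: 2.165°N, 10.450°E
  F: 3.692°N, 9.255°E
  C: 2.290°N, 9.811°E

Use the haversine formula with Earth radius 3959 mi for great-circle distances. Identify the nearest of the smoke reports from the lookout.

Distance to each, sorted:
C: 34.2 mi
A: 79.2 mi
F: 91.4 mi
D: 103.4 mi
E: 141.9 mi
B: 167.7 mi
The nearest is C at 34.2 mi.

C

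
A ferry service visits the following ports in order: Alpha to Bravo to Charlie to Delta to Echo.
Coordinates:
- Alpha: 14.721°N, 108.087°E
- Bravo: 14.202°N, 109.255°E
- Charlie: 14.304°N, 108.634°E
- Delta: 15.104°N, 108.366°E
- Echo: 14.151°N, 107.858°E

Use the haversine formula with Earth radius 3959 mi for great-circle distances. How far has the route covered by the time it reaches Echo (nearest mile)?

260 mi

Leg distances:
Alpha→Bravo: 86.0 mi  (cumulative 86.0 mi)
Bravo→Charlie: 42.2 mi  (cumulative 128.2 mi)
Charlie→Delta: 58.1 mi  (cumulative 186.3 mi)
Delta→Echo: 74.1 mi  (cumulative 260.4 mi)
Cumulative distance at Echo ≈ 260 mi.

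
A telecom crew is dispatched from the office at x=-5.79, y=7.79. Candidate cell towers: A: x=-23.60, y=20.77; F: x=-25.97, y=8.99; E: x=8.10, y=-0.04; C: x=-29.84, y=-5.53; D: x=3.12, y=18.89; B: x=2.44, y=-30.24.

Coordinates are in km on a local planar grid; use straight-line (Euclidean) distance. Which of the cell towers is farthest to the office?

Distance to each, sorted:
B: 38.9 km
C: 27.5 km
A: 22.0 km
F: 20.2 km
E: 15.9 km
D: 14.2 km
The farthest is B at 38.9 km.

B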